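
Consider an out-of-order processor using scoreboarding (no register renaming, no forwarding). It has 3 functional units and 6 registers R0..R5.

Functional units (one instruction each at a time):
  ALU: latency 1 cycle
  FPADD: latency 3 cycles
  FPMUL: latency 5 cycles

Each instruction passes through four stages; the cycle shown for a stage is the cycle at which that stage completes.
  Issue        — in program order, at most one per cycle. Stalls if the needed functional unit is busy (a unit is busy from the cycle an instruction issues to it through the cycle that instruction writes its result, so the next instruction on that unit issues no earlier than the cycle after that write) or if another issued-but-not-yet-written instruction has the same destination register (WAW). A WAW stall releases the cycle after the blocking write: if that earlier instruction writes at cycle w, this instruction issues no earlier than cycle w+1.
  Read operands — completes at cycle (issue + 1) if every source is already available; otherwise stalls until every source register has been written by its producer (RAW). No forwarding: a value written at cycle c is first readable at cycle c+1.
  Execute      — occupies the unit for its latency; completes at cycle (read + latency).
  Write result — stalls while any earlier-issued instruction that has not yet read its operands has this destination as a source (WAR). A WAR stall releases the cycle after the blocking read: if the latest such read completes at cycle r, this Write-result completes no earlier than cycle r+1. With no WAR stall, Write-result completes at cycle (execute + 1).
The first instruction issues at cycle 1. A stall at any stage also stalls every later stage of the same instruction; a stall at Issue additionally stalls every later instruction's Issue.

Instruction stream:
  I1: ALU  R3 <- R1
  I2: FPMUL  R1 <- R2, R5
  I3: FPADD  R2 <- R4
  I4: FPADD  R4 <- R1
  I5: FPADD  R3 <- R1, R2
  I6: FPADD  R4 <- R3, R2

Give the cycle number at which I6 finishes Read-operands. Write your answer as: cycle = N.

cycle = 22

cycle 1: issue I1 (ALU)
cycle 2: I1 read-ops | issue I2 (FPMUL)
cycle 3: I1 finished on ALU | I2 read-ops | issue I3 (FPADD)
cycle 4: I1→R3 | I3 read-ops
cycle 7: I3 finished on FPADD
cycle 8: I2 finished on FPMUL | I3→R2
cycle 9: I2→R1 | issue I4 (FPADD)
cycle 10: I4 read-ops
cycle 13: I4 finished on FPADD
cycle 14: I4→R4
cycle 15: issue I5 (FPADD)
cycle 16: I5 read-ops
cycle 19: I5 finished on FPADD
cycle 20: I5→R3
cycle 21: issue I6 (FPADD)
cycle 22: I6 read-ops
cycle 25: I6 finished on FPADD
cycle 26: I6→R4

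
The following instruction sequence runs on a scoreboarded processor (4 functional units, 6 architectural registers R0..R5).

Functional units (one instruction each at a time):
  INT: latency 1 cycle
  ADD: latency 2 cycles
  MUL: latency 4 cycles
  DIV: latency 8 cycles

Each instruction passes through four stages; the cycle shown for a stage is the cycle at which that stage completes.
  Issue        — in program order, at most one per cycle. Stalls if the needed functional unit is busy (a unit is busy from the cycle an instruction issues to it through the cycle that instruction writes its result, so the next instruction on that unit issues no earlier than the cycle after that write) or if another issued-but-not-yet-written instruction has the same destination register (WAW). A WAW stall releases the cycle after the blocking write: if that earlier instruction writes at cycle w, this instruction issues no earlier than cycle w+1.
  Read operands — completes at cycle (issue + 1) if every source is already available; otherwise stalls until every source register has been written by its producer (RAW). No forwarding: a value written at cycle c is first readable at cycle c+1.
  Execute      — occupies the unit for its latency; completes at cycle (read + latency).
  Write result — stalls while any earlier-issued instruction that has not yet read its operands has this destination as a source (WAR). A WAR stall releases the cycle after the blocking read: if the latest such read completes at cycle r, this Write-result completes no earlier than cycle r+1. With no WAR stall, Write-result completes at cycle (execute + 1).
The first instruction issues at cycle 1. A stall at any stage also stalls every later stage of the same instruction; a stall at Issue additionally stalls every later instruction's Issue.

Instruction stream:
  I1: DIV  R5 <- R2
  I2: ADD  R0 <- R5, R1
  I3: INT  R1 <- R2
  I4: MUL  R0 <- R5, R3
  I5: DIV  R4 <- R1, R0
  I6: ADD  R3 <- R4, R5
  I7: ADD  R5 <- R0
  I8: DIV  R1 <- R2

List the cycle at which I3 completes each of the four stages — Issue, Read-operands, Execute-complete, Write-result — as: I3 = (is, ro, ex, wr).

I3 = (3, 4, 5, 13)

[1] I1 dispatched to DIV
[2] I1 operands ready; I2 dispatched to ADD
[3] I3 dispatched to INT
[4] I3 operands ready
[5] I3 complete
[10] I1 complete
[11] R5←I1
[12] I2 operands ready
[13] R1←I3
[14] I2 complete
[15] R0←I2
[16] I4 dispatched to MUL
[17] I4 operands ready; I5 dispatched to DIV
[18] I6 dispatched to ADD
[21] I4 complete
[22] R0←I4
[23] I5 operands ready
[31] I5 complete
[32] R4←I5
[33] I6 operands ready
[35] I6 complete
[36] R3←I6
[37] I7 dispatched to ADD
[38] I7 operands ready; I8 dispatched to DIV
[39] I8 operands ready
[40] I7 complete
[41] R5←I7
[47] I8 complete
[48] R1←I8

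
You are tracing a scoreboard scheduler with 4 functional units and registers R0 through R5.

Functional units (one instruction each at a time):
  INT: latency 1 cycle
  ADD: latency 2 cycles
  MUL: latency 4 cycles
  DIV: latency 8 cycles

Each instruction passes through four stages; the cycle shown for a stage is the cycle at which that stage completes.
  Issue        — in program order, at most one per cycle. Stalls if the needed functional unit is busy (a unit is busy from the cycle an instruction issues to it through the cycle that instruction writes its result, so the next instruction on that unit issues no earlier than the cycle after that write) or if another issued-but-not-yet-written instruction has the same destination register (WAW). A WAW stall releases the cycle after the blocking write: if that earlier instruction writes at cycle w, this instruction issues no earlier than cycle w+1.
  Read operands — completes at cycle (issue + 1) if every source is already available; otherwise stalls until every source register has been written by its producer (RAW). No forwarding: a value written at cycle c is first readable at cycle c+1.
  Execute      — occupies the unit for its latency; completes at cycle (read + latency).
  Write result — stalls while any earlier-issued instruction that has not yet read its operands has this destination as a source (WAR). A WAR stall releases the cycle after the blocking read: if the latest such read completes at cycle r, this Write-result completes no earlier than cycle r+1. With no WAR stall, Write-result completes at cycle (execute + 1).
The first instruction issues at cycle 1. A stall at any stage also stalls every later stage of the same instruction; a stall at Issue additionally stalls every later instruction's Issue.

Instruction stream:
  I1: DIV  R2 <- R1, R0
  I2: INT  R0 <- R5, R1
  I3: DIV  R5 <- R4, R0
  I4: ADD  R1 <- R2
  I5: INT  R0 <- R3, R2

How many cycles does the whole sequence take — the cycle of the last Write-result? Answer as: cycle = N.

[1] I1 dispatched to DIV
[2] I1 operands ready | I2 dispatched to INT
[3] I2 operands ready
[4] I2 complete
[5] R0←I2
[10] I1 complete
[11] R2←I1
[12] I3 dispatched to DIV
[13] I3 operands ready | I4 dispatched to ADD
[14] I4 operands ready | I5 dispatched to INT
[15] I5 operands ready
[16] I4 complete | I5 complete
[17] R1←I4 | R0←I5
[21] I3 complete
[22] R5←I3

cycle = 22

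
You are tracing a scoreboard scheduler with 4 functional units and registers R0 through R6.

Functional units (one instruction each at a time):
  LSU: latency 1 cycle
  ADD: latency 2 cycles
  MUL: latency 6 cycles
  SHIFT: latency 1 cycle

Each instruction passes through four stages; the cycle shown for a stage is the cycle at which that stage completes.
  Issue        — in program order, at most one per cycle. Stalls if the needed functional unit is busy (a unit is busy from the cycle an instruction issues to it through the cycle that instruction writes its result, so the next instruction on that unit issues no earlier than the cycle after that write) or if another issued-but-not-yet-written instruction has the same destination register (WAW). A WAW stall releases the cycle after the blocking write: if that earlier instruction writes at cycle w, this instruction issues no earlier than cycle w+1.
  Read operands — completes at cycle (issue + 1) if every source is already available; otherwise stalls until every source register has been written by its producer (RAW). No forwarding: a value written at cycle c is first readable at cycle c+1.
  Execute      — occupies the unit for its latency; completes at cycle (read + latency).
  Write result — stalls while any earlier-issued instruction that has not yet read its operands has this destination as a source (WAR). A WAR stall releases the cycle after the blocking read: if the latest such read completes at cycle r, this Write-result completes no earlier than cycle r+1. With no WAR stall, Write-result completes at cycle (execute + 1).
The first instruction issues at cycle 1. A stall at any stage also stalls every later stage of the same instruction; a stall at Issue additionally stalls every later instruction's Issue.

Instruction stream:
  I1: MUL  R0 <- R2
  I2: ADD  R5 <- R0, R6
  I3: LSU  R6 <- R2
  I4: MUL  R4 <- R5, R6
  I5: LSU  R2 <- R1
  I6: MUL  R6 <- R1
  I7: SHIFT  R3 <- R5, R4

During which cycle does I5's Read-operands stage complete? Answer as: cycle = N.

cycle 1: I1 dispatched to MUL
cycle 2: I1 operands ready; I2 dispatched to ADD
cycle 3: I3 dispatched to LSU
cycle 4: I3 operands ready
cycle 5: I3 complete
cycle 8: I1 complete
cycle 9: R0←I1
cycle 10: I2 operands ready; I4 dispatched to MUL
cycle 11: R6←I3
cycle 12: I2 complete; I5 dispatched to LSU
cycle 13: R5←I2; I5 operands ready
cycle 14: I4 operands ready; I5 complete
cycle 15: R2←I5
cycle 20: I4 complete
cycle 21: R4←I4
cycle 22: I6 dispatched to MUL
cycle 23: I6 operands ready; I7 dispatched to SHIFT
cycle 24: I7 operands ready
cycle 25: I7 complete
cycle 26: R3←I7
cycle 29: I6 complete
cycle 30: R6←I6

cycle = 13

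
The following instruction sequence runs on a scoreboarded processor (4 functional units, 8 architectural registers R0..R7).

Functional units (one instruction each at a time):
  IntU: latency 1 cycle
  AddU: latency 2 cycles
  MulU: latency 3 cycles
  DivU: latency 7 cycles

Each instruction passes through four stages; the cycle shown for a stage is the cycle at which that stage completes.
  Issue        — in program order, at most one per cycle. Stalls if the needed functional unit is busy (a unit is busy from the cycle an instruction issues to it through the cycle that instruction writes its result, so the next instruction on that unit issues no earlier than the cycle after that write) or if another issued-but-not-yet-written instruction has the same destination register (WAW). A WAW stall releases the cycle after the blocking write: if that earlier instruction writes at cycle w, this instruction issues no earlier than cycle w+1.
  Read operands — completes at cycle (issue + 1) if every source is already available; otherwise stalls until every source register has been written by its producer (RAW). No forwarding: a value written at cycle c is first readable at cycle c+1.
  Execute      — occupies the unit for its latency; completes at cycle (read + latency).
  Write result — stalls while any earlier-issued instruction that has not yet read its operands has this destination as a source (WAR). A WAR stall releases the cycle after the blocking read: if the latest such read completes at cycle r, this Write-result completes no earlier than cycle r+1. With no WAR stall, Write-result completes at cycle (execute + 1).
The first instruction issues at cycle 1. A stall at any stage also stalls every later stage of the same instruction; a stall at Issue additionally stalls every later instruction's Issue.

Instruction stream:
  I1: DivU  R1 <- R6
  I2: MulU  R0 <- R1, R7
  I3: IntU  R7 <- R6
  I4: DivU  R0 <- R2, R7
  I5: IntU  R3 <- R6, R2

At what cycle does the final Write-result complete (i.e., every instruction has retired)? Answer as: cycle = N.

cycle = 25

c1: I1 dispatched to DivU
c2: I1 operands ready, I2 dispatched to MulU
c3: I3 dispatched to IntU
c4: I3 operands ready
c5: I3 complete
c9: I1 complete
c10: R1←I1
c11: I2 operands ready
c12: R7←I3
c14: I2 complete
c15: R0←I2
c16: I4 dispatched to DivU
c17: I4 operands ready, I5 dispatched to IntU
c18: I5 operands ready
c19: I5 complete
c20: R3←I5
c24: I4 complete
c25: R0←I4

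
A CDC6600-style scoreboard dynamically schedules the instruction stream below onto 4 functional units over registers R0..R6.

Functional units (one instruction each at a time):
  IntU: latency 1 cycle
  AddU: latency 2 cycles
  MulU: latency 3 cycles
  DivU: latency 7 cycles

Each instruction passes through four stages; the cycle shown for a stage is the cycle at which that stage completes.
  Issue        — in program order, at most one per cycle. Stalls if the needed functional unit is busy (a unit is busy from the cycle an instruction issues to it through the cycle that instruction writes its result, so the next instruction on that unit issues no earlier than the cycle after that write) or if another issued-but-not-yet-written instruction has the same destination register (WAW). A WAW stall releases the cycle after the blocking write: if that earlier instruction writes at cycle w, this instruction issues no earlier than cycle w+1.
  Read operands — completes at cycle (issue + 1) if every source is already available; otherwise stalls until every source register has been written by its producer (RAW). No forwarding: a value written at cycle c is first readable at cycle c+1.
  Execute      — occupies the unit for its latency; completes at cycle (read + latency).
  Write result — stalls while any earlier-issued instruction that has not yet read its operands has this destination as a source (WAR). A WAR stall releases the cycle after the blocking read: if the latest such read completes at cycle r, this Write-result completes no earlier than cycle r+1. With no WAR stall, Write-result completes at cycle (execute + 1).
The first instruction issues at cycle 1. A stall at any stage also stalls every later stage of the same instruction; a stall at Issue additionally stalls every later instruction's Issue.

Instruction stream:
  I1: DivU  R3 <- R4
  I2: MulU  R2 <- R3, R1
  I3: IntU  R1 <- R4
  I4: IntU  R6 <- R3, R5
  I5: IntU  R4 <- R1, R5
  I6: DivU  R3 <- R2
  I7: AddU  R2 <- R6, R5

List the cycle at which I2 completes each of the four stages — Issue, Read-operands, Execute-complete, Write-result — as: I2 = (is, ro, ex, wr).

I2 = (2, 11, 14, 15)

[I1] 1/2/9/10
[I2] 2/11/14/15  (RAW R3: wait I1 write@10)
[I3] 3/4/5/12  (WAR R1: wait I2 read@11)
[I4] 13/14/15/16  (struct: IntU busy until I3 writes@12)
[I5] 17/18/19/20  (struct: IntU busy until I4 writes@16)
[I6] 18/19/26/27
[I7] 19/20/22/23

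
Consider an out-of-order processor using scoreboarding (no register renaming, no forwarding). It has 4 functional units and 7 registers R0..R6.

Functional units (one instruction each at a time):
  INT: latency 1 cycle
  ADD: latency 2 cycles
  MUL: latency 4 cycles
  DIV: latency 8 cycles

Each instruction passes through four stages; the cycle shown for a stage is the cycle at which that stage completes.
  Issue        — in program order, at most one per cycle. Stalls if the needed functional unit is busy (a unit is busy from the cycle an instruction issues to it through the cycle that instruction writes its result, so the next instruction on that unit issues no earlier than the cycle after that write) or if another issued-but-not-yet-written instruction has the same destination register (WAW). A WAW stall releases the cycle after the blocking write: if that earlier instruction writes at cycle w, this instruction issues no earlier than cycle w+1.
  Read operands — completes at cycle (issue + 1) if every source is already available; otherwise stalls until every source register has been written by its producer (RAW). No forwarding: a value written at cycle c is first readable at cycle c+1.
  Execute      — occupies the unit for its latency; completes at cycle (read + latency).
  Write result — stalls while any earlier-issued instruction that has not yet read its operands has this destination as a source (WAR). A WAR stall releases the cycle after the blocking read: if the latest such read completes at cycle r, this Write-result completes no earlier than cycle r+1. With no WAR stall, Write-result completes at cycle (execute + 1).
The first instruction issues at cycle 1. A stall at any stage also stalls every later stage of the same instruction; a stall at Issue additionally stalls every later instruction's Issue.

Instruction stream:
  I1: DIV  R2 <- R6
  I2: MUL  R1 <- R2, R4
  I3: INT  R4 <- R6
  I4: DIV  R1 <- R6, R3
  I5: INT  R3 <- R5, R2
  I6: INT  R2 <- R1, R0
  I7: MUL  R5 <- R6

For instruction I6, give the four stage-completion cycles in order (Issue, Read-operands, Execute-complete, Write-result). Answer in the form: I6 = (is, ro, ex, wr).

t=1  I1→DIV
t=2  I1 RO; I2→MUL
t=3  I3→INT
t=4  I3 RO
t=5  I3 EX
t=10  I1 EX
t=11  I1 WR R2
t=12  I2 RO
t=13  I3 WR R4
t=16  I2 EX
t=17  I2 WR R1
t=18  I4→DIV
t=19  I4 RO; I5→INT
t=20  I5 RO
t=21  I5 EX
t=22  I5 WR R3
t=23  I6→INT
t=24  I7→MUL
t=25  I7 RO
t=27  I4 EX
t=28  I4 WR R1
t=29  I6 RO; I7 EX
t=30  I6 EX; I7 WR R5
t=31  I6 WR R2

I6 = (23, 29, 30, 31)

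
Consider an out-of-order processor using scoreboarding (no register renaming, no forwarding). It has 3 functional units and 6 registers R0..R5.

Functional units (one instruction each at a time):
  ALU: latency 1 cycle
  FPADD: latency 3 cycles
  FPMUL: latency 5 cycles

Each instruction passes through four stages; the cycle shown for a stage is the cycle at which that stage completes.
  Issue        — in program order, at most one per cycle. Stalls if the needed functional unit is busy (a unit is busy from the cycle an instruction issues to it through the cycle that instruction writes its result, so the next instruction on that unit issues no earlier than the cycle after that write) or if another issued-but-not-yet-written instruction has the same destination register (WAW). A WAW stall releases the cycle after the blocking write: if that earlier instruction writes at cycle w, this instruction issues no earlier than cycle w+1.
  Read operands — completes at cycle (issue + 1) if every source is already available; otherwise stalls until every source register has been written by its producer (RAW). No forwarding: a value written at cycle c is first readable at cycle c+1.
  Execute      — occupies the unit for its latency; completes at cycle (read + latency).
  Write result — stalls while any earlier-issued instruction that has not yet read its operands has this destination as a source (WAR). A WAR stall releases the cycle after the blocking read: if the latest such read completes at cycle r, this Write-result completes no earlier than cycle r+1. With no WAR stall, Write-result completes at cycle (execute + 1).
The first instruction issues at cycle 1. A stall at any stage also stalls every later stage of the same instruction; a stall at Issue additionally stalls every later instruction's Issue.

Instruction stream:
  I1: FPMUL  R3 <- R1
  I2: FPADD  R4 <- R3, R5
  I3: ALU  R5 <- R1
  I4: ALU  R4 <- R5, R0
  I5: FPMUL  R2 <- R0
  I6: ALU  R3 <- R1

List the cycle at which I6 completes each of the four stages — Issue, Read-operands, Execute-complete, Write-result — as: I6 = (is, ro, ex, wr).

[I1] 1/2/7/8
[I2] 2/9/12/13  (RAW R3: wait I1 write@8)
[I3] 3/4/5/10  (WAR R5: wait I2 read@9)
[I4] 14/15/16/17  (WAW R4: wait I2 write@13)
[I5] 15/16/21/22
[I6] 18/19/20/21  (struct: ALU busy until I4 writes@17)

I6 = (18, 19, 20, 21)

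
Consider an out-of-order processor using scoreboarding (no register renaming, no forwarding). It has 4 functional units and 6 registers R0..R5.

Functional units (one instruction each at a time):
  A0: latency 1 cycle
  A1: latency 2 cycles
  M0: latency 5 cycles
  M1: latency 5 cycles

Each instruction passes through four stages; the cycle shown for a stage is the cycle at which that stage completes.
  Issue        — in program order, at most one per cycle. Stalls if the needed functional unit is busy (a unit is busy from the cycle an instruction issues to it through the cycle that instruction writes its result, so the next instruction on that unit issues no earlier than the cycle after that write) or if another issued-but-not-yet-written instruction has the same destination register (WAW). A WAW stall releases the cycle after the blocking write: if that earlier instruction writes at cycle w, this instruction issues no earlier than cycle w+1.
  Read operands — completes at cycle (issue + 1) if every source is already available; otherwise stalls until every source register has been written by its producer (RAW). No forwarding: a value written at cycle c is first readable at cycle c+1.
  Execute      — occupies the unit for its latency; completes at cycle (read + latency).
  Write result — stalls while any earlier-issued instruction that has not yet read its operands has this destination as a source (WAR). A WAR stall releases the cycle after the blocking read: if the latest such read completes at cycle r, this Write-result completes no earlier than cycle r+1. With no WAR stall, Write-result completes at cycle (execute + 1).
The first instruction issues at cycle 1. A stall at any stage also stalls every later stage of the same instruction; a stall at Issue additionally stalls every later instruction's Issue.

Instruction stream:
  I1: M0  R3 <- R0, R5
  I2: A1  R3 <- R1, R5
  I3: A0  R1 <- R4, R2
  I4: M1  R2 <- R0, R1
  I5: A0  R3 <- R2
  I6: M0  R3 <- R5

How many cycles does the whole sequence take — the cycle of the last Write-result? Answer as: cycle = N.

cycle = 31

[I1] 1/2/7/8
[I2] 9/10/12/13  (WAW R3: wait I1 write@8)
[I3] 10/11/12/13
[I4] 11/14/19/20  (RAW R1: wait I3 write@13)
[I5] 14/21/22/23  (struct: A0 busy until I3 writes@13; RAW R2: wait I4 write@20)
[I6] 24/25/30/31  (WAW R3: wait I5 write@23)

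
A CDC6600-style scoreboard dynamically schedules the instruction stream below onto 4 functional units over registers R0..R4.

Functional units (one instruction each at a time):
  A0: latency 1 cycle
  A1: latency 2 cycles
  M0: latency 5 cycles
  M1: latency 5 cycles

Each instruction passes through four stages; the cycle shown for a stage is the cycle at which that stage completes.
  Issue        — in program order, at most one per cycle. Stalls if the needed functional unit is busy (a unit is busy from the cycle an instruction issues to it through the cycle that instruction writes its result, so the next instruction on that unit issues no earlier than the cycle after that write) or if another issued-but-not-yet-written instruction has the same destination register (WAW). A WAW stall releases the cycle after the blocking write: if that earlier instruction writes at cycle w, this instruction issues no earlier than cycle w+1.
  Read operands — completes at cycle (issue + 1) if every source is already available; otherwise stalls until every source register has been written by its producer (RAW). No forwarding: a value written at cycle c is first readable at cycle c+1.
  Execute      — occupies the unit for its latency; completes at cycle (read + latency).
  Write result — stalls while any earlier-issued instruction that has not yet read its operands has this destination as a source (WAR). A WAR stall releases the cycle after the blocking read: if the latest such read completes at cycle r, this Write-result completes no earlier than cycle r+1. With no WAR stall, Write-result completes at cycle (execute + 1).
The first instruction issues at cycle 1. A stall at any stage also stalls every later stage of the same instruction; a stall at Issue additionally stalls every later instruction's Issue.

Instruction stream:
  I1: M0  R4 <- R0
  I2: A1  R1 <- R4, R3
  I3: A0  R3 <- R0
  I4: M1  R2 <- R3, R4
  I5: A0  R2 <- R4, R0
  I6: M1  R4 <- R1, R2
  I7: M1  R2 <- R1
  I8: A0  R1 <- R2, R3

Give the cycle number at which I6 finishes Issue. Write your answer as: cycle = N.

cycle = 19

I1  is:1  ro:2  ex:7  wr:8
I2  is:2  ro:9  ex:11  wr:12  — RAW R4: wait I1 write@8
I3  is:3  ro:4  ex:5  wr:10  — WAR R3: wait I2 read@9
I4  is:4  ro:11  ex:16  wr:17  — RAW R3: wait I3 write@10
I5  is:18  ro:19  ex:20  wr:21  — WAW R2: wait I4 write@17
I6  is:19  ro:22  ex:27  wr:28  — RAW R2: wait I5 write@21
I7  is:29  ro:30  ex:35  wr:36  — struct: M1 busy until I6 writes@28
I8  is:30  ro:37  ex:38  wr:39  — RAW R2: wait I7 write@36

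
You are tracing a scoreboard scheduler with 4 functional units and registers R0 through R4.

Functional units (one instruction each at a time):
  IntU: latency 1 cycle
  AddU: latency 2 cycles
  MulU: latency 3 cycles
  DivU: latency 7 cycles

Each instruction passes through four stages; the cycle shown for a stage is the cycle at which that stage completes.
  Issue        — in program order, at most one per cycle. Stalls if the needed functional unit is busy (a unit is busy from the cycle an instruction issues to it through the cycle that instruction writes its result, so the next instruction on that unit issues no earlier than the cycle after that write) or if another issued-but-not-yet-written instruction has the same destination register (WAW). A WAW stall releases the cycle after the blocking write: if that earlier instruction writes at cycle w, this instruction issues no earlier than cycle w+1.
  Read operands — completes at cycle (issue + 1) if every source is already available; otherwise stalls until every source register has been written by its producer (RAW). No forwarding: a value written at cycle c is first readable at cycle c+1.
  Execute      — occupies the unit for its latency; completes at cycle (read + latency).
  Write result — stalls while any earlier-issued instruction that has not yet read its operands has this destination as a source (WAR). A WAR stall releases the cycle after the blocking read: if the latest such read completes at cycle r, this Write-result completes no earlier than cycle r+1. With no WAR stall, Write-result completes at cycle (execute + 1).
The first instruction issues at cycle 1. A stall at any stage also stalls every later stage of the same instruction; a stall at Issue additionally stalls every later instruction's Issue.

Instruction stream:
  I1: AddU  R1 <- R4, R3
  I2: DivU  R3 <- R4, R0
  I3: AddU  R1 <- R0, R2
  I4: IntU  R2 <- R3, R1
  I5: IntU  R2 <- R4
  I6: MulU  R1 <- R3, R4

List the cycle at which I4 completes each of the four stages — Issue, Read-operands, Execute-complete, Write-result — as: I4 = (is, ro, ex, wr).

[1] I1→AddU
[2] I1 RO; I2→DivU
[3] I2 RO
[4] I1 EX
[5] I1 WR R1
[6] I3→AddU
[7] I3 RO; I4→IntU
[9] I3 EX
[10] I2 EX; I3 WR R1
[11] I2 WR R3
[12] I4 RO
[13] I4 EX
[14] I4 WR R2
[15] I5→IntU
[16] I5 RO; I6→MulU
[17] I5 EX; I6 RO
[18] I5 WR R2
[20] I6 EX
[21] I6 WR R1

I4 = (7, 12, 13, 14)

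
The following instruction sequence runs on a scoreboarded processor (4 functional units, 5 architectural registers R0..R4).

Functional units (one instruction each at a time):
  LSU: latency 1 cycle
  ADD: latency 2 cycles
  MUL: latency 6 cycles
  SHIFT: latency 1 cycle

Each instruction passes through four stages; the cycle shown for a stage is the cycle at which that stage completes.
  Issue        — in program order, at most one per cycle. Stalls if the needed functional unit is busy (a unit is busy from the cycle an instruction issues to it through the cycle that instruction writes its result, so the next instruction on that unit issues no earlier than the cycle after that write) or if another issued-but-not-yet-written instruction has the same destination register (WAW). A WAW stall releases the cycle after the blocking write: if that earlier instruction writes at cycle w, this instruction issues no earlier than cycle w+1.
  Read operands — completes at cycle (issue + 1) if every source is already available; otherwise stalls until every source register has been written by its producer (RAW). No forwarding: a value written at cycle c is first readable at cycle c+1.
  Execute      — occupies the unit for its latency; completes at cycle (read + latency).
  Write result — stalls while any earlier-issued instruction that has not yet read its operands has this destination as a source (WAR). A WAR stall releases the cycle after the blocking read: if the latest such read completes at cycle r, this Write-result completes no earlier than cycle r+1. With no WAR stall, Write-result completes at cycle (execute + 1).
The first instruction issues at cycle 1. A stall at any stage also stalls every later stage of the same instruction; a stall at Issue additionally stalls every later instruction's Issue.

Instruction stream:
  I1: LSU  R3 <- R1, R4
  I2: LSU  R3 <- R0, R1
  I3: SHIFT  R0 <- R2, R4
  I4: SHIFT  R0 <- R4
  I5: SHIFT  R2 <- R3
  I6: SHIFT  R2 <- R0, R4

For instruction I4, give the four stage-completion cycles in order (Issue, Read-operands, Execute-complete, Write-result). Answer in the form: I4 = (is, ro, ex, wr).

I1: IS=1 RO=2 EX=3 WR=4
I2: IS=5 RO=6 EX=7 WR=8  [struct: LSU busy until I1 writes@4]
I3: IS=6 RO=7 EX=8 WR=9
I4: IS=10 RO=11 EX=12 WR=13  [struct: SHIFT busy until I3 writes@9]
I5: IS=14 RO=15 EX=16 WR=17  [struct: SHIFT busy until I4 writes@13]
I6: IS=18 RO=19 EX=20 WR=21  [struct: SHIFT busy until I5 writes@17]

I4 = (10, 11, 12, 13)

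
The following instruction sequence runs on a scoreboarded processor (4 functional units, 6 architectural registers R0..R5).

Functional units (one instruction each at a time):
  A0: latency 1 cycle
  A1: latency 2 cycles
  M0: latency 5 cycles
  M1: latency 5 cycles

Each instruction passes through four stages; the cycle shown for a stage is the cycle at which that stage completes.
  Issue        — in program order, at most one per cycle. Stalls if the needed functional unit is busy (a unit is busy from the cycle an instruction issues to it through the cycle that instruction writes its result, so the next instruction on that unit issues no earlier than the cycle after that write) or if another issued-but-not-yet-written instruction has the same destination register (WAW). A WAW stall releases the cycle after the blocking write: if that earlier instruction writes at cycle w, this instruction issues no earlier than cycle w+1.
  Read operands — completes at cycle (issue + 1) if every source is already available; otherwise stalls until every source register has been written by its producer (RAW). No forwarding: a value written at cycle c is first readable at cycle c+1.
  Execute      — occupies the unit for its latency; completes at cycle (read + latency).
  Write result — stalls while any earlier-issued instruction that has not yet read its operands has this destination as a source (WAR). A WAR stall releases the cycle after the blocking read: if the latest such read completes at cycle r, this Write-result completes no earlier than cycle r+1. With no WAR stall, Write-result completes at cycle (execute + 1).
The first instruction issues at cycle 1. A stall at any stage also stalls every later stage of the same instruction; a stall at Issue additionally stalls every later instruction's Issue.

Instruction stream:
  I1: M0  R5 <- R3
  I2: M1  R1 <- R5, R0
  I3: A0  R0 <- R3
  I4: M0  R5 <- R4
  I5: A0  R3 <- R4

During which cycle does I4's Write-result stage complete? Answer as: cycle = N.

[1] I1 dispatched to M0
[2] I1 operands ready; I2 dispatched to M1
[3] I3 dispatched to A0
[4] I3 operands ready
[5] I3 complete
[7] I1 complete
[8] R5←I1
[9] I2 operands ready; I4 dispatched to M0
[10] R0←I3; I4 operands ready
[11] I5 dispatched to A0
[12] I5 operands ready
[13] I5 complete
[14] I2 complete; R3←I5
[15] R1←I2; I4 complete
[16] R5←I4

cycle = 16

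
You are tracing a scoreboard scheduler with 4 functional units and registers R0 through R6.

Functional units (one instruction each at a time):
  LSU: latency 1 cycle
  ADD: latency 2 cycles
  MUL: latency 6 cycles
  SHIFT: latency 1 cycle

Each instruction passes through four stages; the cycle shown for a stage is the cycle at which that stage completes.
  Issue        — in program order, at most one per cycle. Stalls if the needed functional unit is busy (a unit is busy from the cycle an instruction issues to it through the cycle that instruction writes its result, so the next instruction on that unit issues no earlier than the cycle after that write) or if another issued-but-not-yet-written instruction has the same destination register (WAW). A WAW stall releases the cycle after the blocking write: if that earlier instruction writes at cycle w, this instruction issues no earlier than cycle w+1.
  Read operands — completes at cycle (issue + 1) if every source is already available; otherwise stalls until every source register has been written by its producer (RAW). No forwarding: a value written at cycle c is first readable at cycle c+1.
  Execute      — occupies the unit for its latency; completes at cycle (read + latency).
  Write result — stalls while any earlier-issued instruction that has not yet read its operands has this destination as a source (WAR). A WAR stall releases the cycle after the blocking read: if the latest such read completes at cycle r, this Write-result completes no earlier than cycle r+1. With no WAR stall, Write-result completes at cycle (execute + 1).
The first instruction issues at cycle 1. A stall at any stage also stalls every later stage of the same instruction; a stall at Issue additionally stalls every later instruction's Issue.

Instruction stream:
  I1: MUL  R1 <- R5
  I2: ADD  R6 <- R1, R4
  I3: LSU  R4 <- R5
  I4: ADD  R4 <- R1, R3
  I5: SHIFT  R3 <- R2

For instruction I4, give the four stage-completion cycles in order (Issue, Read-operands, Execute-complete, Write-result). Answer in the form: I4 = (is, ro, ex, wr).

  I1 | 1 | 2 | 8 | 9
  I2 | 2 | 10 | 12 | 13   RAW R1: wait I1 write@9
  I3 | 3 | 4 | 5 | 11   WAR R4: wait I2 read@10
  I4 | 14 | 15 | 17 | 18   struct: ADD busy until I2 writes@13
  I5 | 15 | 16 | 17 | 18

I4 = (14, 15, 17, 18)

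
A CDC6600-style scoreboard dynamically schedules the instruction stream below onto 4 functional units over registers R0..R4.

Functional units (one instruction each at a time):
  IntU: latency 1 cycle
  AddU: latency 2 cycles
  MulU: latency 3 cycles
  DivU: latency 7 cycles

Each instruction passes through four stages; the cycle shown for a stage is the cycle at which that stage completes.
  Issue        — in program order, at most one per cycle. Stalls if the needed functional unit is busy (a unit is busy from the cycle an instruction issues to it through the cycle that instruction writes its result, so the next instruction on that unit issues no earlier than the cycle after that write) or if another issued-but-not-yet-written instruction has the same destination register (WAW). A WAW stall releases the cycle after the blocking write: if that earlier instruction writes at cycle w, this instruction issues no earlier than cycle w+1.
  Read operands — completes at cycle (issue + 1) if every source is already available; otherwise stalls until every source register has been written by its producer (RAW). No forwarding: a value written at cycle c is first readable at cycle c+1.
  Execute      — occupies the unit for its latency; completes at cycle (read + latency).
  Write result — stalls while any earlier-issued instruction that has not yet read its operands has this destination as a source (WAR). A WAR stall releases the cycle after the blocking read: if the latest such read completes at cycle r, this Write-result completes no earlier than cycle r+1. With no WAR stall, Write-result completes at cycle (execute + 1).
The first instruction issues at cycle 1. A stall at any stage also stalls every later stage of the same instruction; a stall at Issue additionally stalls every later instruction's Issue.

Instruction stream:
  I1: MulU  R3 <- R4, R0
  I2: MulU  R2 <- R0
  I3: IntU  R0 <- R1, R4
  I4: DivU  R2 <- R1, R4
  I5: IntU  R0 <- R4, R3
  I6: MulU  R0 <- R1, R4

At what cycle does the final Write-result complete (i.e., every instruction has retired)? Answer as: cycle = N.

cycle = 23

  I1 | 1 | 2 | 5 | 6
  I2 | 7 | 8 | 11 | 12   struct: MulU busy until I1 writes@6
  I3 | 8 | 9 | 10 | 11
  I4 | 13 | 14 | 21 | 22   WAW R2: wait I2 write@12
  I5 | 14 | 15 | 16 | 17
  I6 | 18 | 19 | 22 | 23   WAW R0: wait I5 write@17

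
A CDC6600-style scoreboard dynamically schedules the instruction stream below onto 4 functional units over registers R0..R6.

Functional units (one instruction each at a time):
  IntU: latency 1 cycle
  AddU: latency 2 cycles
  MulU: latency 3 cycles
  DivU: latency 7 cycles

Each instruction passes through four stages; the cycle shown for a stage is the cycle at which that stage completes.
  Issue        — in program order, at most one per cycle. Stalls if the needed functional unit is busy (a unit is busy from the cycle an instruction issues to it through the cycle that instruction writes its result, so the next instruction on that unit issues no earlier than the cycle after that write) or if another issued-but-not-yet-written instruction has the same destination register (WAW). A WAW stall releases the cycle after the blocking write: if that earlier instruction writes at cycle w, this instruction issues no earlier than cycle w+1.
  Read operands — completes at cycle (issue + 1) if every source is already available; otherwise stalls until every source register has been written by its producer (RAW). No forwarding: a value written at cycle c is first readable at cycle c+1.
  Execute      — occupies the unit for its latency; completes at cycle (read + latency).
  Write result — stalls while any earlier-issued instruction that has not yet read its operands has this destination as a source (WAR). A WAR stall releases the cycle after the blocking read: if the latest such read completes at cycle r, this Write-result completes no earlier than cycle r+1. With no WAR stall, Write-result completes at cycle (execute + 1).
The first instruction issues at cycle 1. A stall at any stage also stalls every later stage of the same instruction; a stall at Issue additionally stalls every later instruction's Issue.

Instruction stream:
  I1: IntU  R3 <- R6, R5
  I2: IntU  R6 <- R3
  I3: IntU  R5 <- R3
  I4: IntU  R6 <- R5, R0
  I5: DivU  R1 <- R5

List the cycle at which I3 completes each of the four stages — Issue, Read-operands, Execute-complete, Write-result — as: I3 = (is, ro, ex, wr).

I3 = (9, 10, 11, 12)

I1 -> (1, 2, 3, 4)
I2 -> (5, 6, 7, 8)  // struct: IntU busy until I1 writes@4
I3 -> (9, 10, 11, 12)  // struct: IntU busy until I2 writes@8
I4 -> (13, 14, 15, 16)  // struct: IntU busy until I3 writes@12
I5 -> (14, 15, 22, 23)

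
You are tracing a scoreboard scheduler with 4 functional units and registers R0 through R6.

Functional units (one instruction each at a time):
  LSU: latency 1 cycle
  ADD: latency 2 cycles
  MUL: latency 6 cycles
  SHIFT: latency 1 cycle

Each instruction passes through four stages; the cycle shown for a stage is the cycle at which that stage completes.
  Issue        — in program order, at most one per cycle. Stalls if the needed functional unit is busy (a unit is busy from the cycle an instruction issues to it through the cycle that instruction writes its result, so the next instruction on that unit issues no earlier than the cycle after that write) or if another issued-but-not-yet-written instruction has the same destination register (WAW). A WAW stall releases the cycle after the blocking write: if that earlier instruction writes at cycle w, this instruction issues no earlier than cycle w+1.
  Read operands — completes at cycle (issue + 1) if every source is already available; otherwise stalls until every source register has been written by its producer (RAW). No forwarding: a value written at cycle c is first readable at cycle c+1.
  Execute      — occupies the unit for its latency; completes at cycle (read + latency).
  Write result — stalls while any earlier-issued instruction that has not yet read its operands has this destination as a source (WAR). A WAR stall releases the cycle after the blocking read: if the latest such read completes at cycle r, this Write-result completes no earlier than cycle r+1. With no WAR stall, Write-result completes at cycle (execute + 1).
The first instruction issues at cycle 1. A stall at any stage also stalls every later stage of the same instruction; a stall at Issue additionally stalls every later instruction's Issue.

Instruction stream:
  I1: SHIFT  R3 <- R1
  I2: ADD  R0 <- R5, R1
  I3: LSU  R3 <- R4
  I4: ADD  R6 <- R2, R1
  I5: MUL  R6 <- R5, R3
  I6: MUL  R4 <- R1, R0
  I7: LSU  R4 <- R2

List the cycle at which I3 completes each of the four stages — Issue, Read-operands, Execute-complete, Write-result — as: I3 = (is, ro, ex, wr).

I3 = (5, 6, 7, 8)

1) issue 1, read 2, done 3, write 4
2) issue 2, read 3, done 5, write 6
3) issue 5, read 6, done 7, write 8  <WAW R3: wait I1 write@4>
4) issue 7, read 8, done 10, write 11  <struct: ADD busy until I2 writes@6>
5) issue 12, read 13, done 19, write 20  <WAW R6: wait I4 write@11>
6) issue 21, read 22, done 28, write 29  <struct: MUL busy until I5 writes@20>
7) issue 30, read 31, done 32, write 33  <WAW R4: wait I6 write@29>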